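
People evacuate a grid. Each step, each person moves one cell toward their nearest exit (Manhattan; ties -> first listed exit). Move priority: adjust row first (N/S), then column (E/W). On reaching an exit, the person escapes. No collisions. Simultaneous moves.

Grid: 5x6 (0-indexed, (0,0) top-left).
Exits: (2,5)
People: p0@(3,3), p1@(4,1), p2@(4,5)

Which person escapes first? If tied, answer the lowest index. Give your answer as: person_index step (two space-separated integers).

Answer: 2 2

Derivation:
Step 1: p0:(3,3)->(2,3) | p1:(4,1)->(3,1) | p2:(4,5)->(3,5)
Step 2: p0:(2,3)->(2,4) | p1:(3,1)->(2,1) | p2:(3,5)->(2,5)->EXIT
Step 3: p0:(2,4)->(2,5)->EXIT | p1:(2,1)->(2,2) | p2:escaped
Step 4: p0:escaped | p1:(2,2)->(2,3) | p2:escaped
Step 5: p0:escaped | p1:(2,3)->(2,4) | p2:escaped
Step 6: p0:escaped | p1:(2,4)->(2,5)->EXIT | p2:escaped
Exit steps: [3, 6, 2]
First to escape: p2 at step 2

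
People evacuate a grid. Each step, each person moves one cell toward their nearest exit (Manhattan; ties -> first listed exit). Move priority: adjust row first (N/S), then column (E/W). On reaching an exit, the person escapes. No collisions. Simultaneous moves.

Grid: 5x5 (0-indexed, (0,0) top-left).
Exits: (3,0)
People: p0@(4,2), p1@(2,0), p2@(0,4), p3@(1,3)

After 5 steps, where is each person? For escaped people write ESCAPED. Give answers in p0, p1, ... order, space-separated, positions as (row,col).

Step 1: p0:(4,2)->(3,2) | p1:(2,0)->(3,0)->EXIT | p2:(0,4)->(1,4) | p3:(1,3)->(2,3)
Step 2: p0:(3,2)->(3,1) | p1:escaped | p2:(1,4)->(2,4) | p3:(2,3)->(3,3)
Step 3: p0:(3,1)->(3,0)->EXIT | p1:escaped | p2:(2,4)->(3,4) | p3:(3,3)->(3,2)
Step 4: p0:escaped | p1:escaped | p2:(3,4)->(3,3) | p3:(3,2)->(3,1)
Step 5: p0:escaped | p1:escaped | p2:(3,3)->(3,2) | p3:(3,1)->(3,0)->EXIT

ESCAPED ESCAPED (3,2) ESCAPED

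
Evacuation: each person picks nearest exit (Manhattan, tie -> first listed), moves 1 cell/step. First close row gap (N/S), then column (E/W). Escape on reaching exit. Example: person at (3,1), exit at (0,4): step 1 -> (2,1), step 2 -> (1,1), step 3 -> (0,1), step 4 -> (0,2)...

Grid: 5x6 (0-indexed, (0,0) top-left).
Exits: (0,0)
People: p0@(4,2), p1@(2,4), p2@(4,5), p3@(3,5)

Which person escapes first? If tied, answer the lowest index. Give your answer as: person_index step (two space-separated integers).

Step 1: p0:(4,2)->(3,2) | p1:(2,4)->(1,4) | p2:(4,5)->(3,5) | p3:(3,5)->(2,5)
Step 2: p0:(3,2)->(2,2) | p1:(1,4)->(0,4) | p2:(3,5)->(2,5) | p3:(2,5)->(1,5)
Step 3: p0:(2,2)->(1,2) | p1:(0,4)->(0,3) | p2:(2,5)->(1,5) | p3:(1,5)->(0,5)
Step 4: p0:(1,2)->(0,2) | p1:(0,3)->(0,2) | p2:(1,5)->(0,5) | p3:(0,5)->(0,4)
Step 5: p0:(0,2)->(0,1) | p1:(0,2)->(0,1) | p2:(0,5)->(0,4) | p3:(0,4)->(0,3)
Step 6: p0:(0,1)->(0,0)->EXIT | p1:(0,1)->(0,0)->EXIT | p2:(0,4)->(0,3) | p3:(0,3)->(0,2)
Step 7: p0:escaped | p1:escaped | p2:(0,3)->(0,2) | p3:(0,2)->(0,1)
Step 8: p0:escaped | p1:escaped | p2:(0,2)->(0,1) | p3:(0,1)->(0,0)->EXIT
Step 9: p0:escaped | p1:escaped | p2:(0,1)->(0,0)->EXIT | p3:escaped
Exit steps: [6, 6, 9, 8]
First to escape: p0 at step 6

Answer: 0 6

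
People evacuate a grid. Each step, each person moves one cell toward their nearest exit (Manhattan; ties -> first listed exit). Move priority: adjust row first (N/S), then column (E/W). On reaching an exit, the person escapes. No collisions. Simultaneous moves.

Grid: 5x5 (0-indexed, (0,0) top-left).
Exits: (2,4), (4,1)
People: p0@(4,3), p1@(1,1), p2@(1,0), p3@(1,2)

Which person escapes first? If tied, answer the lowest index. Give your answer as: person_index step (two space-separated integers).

Step 1: p0:(4,3)->(4,2) | p1:(1,1)->(2,1) | p2:(1,0)->(2,0) | p3:(1,2)->(2,2)
Step 2: p0:(4,2)->(4,1)->EXIT | p1:(2,1)->(3,1) | p2:(2,0)->(3,0) | p3:(2,2)->(2,3)
Step 3: p0:escaped | p1:(3,1)->(4,1)->EXIT | p2:(3,0)->(4,0) | p3:(2,3)->(2,4)->EXIT
Step 4: p0:escaped | p1:escaped | p2:(4,0)->(4,1)->EXIT | p3:escaped
Exit steps: [2, 3, 4, 3]
First to escape: p0 at step 2

Answer: 0 2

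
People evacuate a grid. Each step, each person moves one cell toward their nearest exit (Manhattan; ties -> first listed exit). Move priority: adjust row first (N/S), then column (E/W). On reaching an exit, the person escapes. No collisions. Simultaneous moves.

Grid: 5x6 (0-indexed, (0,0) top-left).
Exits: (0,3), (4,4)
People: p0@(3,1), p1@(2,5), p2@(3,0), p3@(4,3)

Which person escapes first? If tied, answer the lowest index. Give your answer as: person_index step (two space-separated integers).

Step 1: p0:(3,1)->(4,1) | p1:(2,5)->(3,5) | p2:(3,0)->(4,0) | p3:(4,3)->(4,4)->EXIT
Step 2: p0:(4,1)->(4,2) | p1:(3,5)->(4,5) | p2:(4,0)->(4,1) | p3:escaped
Step 3: p0:(4,2)->(4,3) | p1:(4,5)->(4,4)->EXIT | p2:(4,1)->(4,2) | p3:escaped
Step 4: p0:(4,3)->(4,4)->EXIT | p1:escaped | p2:(4,2)->(4,3) | p3:escaped
Step 5: p0:escaped | p1:escaped | p2:(4,3)->(4,4)->EXIT | p3:escaped
Exit steps: [4, 3, 5, 1]
First to escape: p3 at step 1

Answer: 3 1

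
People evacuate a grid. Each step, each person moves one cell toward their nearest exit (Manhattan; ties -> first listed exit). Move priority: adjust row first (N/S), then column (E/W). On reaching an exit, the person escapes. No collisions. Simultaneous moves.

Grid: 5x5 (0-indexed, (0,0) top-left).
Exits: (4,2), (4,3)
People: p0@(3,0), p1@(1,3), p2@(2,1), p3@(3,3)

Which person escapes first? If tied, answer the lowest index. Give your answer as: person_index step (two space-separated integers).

Answer: 3 1

Derivation:
Step 1: p0:(3,0)->(4,0) | p1:(1,3)->(2,3) | p2:(2,1)->(3,1) | p3:(3,3)->(4,3)->EXIT
Step 2: p0:(4,0)->(4,1) | p1:(2,3)->(3,3) | p2:(3,1)->(4,1) | p3:escaped
Step 3: p0:(4,1)->(4,2)->EXIT | p1:(3,3)->(4,3)->EXIT | p2:(4,1)->(4,2)->EXIT | p3:escaped
Exit steps: [3, 3, 3, 1]
First to escape: p3 at step 1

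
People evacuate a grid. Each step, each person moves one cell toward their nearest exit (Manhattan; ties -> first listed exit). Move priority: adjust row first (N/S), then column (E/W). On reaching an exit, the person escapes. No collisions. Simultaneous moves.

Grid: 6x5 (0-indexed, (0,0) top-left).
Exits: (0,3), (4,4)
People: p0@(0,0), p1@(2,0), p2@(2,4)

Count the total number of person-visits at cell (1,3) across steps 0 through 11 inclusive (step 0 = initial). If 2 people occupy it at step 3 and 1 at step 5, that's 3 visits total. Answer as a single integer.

Answer: 0

Derivation:
Step 0: p0@(0,0) p1@(2,0) p2@(2,4) -> at (1,3): 0 [-], cum=0
Step 1: p0@(0,1) p1@(1,0) p2@(3,4) -> at (1,3): 0 [-], cum=0
Step 2: p0@(0,2) p1@(0,0) p2@ESC -> at (1,3): 0 [-], cum=0
Step 3: p0@ESC p1@(0,1) p2@ESC -> at (1,3): 0 [-], cum=0
Step 4: p0@ESC p1@(0,2) p2@ESC -> at (1,3): 0 [-], cum=0
Step 5: p0@ESC p1@ESC p2@ESC -> at (1,3): 0 [-], cum=0
Total visits = 0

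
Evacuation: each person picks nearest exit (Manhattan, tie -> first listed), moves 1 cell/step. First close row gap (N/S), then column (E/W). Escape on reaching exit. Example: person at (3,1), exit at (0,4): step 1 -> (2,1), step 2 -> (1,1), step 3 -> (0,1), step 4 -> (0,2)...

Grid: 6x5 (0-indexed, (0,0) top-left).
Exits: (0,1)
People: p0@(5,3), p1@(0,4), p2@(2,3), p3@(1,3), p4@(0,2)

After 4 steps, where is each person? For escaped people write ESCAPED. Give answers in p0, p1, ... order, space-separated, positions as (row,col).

Step 1: p0:(5,3)->(4,3) | p1:(0,4)->(0,3) | p2:(2,3)->(1,3) | p3:(1,3)->(0,3) | p4:(0,2)->(0,1)->EXIT
Step 2: p0:(4,3)->(3,3) | p1:(0,3)->(0,2) | p2:(1,3)->(0,3) | p3:(0,3)->(0,2) | p4:escaped
Step 3: p0:(3,3)->(2,3) | p1:(0,2)->(0,1)->EXIT | p2:(0,3)->(0,2) | p3:(0,2)->(0,1)->EXIT | p4:escaped
Step 4: p0:(2,3)->(1,3) | p1:escaped | p2:(0,2)->(0,1)->EXIT | p3:escaped | p4:escaped

(1,3) ESCAPED ESCAPED ESCAPED ESCAPED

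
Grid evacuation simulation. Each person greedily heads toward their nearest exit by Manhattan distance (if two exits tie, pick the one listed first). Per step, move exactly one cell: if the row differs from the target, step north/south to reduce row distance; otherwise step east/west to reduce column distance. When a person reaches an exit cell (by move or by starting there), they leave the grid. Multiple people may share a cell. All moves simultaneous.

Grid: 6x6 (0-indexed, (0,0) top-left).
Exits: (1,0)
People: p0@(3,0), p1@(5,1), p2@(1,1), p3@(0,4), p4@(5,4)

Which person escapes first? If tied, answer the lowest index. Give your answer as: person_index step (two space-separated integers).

Step 1: p0:(3,0)->(2,0) | p1:(5,1)->(4,1) | p2:(1,1)->(1,0)->EXIT | p3:(0,4)->(1,4) | p4:(5,4)->(4,4)
Step 2: p0:(2,0)->(1,0)->EXIT | p1:(4,1)->(3,1) | p2:escaped | p3:(1,4)->(1,3) | p4:(4,4)->(3,4)
Step 3: p0:escaped | p1:(3,1)->(2,1) | p2:escaped | p3:(1,3)->(1,2) | p4:(3,4)->(2,4)
Step 4: p0:escaped | p1:(2,1)->(1,1) | p2:escaped | p3:(1,2)->(1,1) | p4:(2,4)->(1,4)
Step 5: p0:escaped | p1:(1,1)->(1,0)->EXIT | p2:escaped | p3:(1,1)->(1,0)->EXIT | p4:(1,4)->(1,3)
Step 6: p0:escaped | p1:escaped | p2:escaped | p3:escaped | p4:(1,3)->(1,2)
Step 7: p0:escaped | p1:escaped | p2:escaped | p3:escaped | p4:(1,2)->(1,1)
Step 8: p0:escaped | p1:escaped | p2:escaped | p3:escaped | p4:(1,1)->(1,0)->EXIT
Exit steps: [2, 5, 1, 5, 8]
First to escape: p2 at step 1

Answer: 2 1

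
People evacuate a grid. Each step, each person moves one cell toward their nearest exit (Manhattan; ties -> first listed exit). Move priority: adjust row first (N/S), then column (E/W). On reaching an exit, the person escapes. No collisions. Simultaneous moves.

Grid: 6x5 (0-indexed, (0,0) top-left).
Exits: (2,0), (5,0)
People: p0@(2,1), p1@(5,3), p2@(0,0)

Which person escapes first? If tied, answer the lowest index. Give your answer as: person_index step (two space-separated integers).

Answer: 0 1

Derivation:
Step 1: p0:(2,1)->(2,0)->EXIT | p1:(5,3)->(5,2) | p2:(0,0)->(1,0)
Step 2: p0:escaped | p1:(5,2)->(5,1) | p2:(1,0)->(2,0)->EXIT
Step 3: p0:escaped | p1:(5,1)->(5,0)->EXIT | p2:escaped
Exit steps: [1, 3, 2]
First to escape: p0 at step 1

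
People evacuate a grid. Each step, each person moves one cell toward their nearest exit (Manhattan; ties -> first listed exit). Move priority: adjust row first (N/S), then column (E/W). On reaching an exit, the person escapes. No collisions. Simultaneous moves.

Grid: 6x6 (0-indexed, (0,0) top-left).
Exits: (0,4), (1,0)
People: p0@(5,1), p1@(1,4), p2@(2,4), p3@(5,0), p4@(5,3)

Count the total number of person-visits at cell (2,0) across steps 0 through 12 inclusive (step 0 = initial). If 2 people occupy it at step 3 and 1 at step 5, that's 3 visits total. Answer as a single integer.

Step 0: p0@(5,1) p1@(1,4) p2@(2,4) p3@(5,0) p4@(5,3) -> at (2,0): 0 [-], cum=0
Step 1: p0@(4,1) p1@ESC p2@(1,4) p3@(4,0) p4@(4,3) -> at (2,0): 0 [-], cum=0
Step 2: p0@(3,1) p1@ESC p2@ESC p3@(3,0) p4@(3,3) -> at (2,0): 0 [-], cum=0
Step 3: p0@(2,1) p1@ESC p2@ESC p3@(2,0) p4@(2,3) -> at (2,0): 1 [p3], cum=1
Step 4: p0@(1,1) p1@ESC p2@ESC p3@ESC p4@(1,3) -> at (2,0): 0 [-], cum=1
Step 5: p0@ESC p1@ESC p2@ESC p3@ESC p4@(0,3) -> at (2,0): 0 [-], cum=1
Step 6: p0@ESC p1@ESC p2@ESC p3@ESC p4@ESC -> at (2,0): 0 [-], cum=1
Total visits = 1

Answer: 1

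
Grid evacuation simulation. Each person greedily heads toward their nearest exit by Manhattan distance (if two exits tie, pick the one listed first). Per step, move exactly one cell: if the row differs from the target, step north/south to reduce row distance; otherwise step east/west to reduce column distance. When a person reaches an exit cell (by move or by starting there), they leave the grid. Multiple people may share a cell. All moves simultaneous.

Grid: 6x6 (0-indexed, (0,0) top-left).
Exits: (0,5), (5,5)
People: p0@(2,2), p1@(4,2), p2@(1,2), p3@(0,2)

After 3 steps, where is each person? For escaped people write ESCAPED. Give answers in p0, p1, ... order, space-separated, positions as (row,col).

Step 1: p0:(2,2)->(1,2) | p1:(4,2)->(5,2) | p2:(1,2)->(0,2) | p3:(0,2)->(0,3)
Step 2: p0:(1,2)->(0,2) | p1:(5,2)->(5,3) | p2:(0,2)->(0,3) | p3:(0,3)->(0,4)
Step 3: p0:(0,2)->(0,3) | p1:(5,3)->(5,4) | p2:(0,3)->(0,4) | p3:(0,4)->(0,5)->EXIT

(0,3) (5,4) (0,4) ESCAPED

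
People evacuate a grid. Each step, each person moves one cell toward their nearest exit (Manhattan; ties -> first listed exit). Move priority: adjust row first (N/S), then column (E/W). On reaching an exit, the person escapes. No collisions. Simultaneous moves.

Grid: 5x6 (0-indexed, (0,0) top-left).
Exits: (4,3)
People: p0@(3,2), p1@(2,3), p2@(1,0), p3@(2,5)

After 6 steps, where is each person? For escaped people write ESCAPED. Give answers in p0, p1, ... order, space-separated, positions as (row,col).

Step 1: p0:(3,2)->(4,2) | p1:(2,3)->(3,3) | p2:(1,0)->(2,0) | p3:(2,5)->(3,5)
Step 2: p0:(4,2)->(4,3)->EXIT | p1:(3,3)->(4,3)->EXIT | p2:(2,0)->(3,0) | p3:(3,5)->(4,5)
Step 3: p0:escaped | p1:escaped | p2:(3,0)->(4,0) | p3:(4,5)->(4,4)
Step 4: p0:escaped | p1:escaped | p2:(4,0)->(4,1) | p3:(4,4)->(4,3)->EXIT
Step 5: p0:escaped | p1:escaped | p2:(4,1)->(4,2) | p3:escaped
Step 6: p0:escaped | p1:escaped | p2:(4,2)->(4,3)->EXIT | p3:escaped

ESCAPED ESCAPED ESCAPED ESCAPED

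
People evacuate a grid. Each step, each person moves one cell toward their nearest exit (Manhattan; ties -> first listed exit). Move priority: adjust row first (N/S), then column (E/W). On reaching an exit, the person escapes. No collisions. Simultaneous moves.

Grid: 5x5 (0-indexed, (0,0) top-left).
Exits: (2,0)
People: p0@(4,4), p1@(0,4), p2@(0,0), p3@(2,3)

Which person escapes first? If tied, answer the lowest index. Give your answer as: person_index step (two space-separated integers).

Answer: 2 2

Derivation:
Step 1: p0:(4,4)->(3,4) | p1:(0,4)->(1,4) | p2:(0,0)->(1,0) | p3:(2,3)->(2,2)
Step 2: p0:(3,4)->(2,4) | p1:(1,4)->(2,4) | p2:(1,0)->(2,0)->EXIT | p3:(2,2)->(2,1)
Step 3: p0:(2,4)->(2,3) | p1:(2,4)->(2,3) | p2:escaped | p3:(2,1)->(2,0)->EXIT
Step 4: p0:(2,3)->(2,2) | p1:(2,3)->(2,2) | p2:escaped | p3:escaped
Step 5: p0:(2,2)->(2,1) | p1:(2,2)->(2,1) | p2:escaped | p3:escaped
Step 6: p0:(2,1)->(2,0)->EXIT | p1:(2,1)->(2,0)->EXIT | p2:escaped | p3:escaped
Exit steps: [6, 6, 2, 3]
First to escape: p2 at step 2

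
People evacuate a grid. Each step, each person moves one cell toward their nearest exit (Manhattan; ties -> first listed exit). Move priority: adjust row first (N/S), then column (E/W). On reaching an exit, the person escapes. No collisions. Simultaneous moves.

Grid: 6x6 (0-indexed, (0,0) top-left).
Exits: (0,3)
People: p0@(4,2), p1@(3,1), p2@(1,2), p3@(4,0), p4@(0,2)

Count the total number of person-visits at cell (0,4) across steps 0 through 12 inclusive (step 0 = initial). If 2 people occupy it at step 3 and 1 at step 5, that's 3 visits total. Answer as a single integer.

Answer: 0

Derivation:
Step 0: p0@(4,2) p1@(3,1) p2@(1,2) p3@(4,0) p4@(0,2) -> at (0,4): 0 [-], cum=0
Step 1: p0@(3,2) p1@(2,1) p2@(0,2) p3@(3,0) p4@ESC -> at (0,4): 0 [-], cum=0
Step 2: p0@(2,2) p1@(1,1) p2@ESC p3@(2,0) p4@ESC -> at (0,4): 0 [-], cum=0
Step 3: p0@(1,2) p1@(0,1) p2@ESC p3@(1,0) p4@ESC -> at (0,4): 0 [-], cum=0
Step 4: p0@(0,2) p1@(0,2) p2@ESC p3@(0,0) p4@ESC -> at (0,4): 0 [-], cum=0
Step 5: p0@ESC p1@ESC p2@ESC p3@(0,1) p4@ESC -> at (0,4): 0 [-], cum=0
Step 6: p0@ESC p1@ESC p2@ESC p3@(0,2) p4@ESC -> at (0,4): 0 [-], cum=0
Step 7: p0@ESC p1@ESC p2@ESC p3@ESC p4@ESC -> at (0,4): 0 [-], cum=0
Total visits = 0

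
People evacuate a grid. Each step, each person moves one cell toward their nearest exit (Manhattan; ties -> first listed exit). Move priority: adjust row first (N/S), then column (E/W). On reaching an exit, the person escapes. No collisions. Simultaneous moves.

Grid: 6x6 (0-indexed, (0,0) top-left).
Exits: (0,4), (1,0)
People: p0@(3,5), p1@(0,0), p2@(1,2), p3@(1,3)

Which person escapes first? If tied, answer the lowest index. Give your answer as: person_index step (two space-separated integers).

Answer: 1 1

Derivation:
Step 1: p0:(3,5)->(2,5) | p1:(0,0)->(1,0)->EXIT | p2:(1,2)->(1,1) | p3:(1,3)->(0,3)
Step 2: p0:(2,5)->(1,5) | p1:escaped | p2:(1,1)->(1,0)->EXIT | p3:(0,3)->(0,4)->EXIT
Step 3: p0:(1,5)->(0,5) | p1:escaped | p2:escaped | p3:escaped
Step 4: p0:(0,5)->(0,4)->EXIT | p1:escaped | p2:escaped | p3:escaped
Exit steps: [4, 1, 2, 2]
First to escape: p1 at step 1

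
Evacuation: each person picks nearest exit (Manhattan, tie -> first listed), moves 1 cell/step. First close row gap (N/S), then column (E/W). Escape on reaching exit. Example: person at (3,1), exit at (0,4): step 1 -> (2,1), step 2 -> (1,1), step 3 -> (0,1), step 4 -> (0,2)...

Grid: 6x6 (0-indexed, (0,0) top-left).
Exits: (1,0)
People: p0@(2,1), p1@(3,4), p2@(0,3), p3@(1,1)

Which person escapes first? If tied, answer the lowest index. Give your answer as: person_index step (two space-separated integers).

Step 1: p0:(2,1)->(1,1) | p1:(3,4)->(2,4) | p2:(0,3)->(1,3) | p3:(1,1)->(1,0)->EXIT
Step 2: p0:(1,1)->(1,0)->EXIT | p1:(2,4)->(1,4) | p2:(1,3)->(1,2) | p3:escaped
Step 3: p0:escaped | p1:(1,4)->(1,3) | p2:(1,2)->(1,1) | p3:escaped
Step 4: p0:escaped | p1:(1,3)->(1,2) | p2:(1,1)->(1,0)->EXIT | p3:escaped
Step 5: p0:escaped | p1:(1,2)->(1,1) | p2:escaped | p3:escaped
Step 6: p0:escaped | p1:(1,1)->(1,0)->EXIT | p2:escaped | p3:escaped
Exit steps: [2, 6, 4, 1]
First to escape: p3 at step 1

Answer: 3 1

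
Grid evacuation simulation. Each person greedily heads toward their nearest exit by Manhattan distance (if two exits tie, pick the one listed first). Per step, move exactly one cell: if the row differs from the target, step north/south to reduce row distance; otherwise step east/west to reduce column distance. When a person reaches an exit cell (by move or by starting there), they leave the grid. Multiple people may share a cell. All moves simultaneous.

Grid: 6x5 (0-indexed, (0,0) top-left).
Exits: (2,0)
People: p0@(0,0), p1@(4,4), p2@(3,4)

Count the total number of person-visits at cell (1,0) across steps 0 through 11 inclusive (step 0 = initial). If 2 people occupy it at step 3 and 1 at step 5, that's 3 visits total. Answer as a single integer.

Step 0: p0@(0,0) p1@(4,4) p2@(3,4) -> at (1,0): 0 [-], cum=0
Step 1: p0@(1,0) p1@(3,4) p2@(2,4) -> at (1,0): 1 [p0], cum=1
Step 2: p0@ESC p1@(2,4) p2@(2,3) -> at (1,0): 0 [-], cum=1
Step 3: p0@ESC p1@(2,3) p2@(2,2) -> at (1,0): 0 [-], cum=1
Step 4: p0@ESC p1@(2,2) p2@(2,1) -> at (1,0): 0 [-], cum=1
Step 5: p0@ESC p1@(2,1) p2@ESC -> at (1,0): 0 [-], cum=1
Step 6: p0@ESC p1@ESC p2@ESC -> at (1,0): 0 [-], cum=1
Total visits = 1

Answer: 1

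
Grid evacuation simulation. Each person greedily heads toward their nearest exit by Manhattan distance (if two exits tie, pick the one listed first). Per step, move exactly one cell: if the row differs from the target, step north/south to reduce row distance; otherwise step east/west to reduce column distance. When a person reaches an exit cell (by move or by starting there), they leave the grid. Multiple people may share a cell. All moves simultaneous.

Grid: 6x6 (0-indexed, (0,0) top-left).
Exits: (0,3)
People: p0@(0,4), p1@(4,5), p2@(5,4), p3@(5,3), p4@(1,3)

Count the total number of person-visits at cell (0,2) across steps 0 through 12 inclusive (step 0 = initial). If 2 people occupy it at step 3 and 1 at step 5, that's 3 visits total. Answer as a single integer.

Step 0: p0@(0,4) p1@(4,5) p2@(5,4) p3@(5,3) p4@(1,3) -> at (0,2): 0 [-], cum=0
Step 1: p0@ESC p1@(3,5) p2@(4,4) p3@(4,3) p4@ESC -> at (0,2): 0 [-], cum=0
Step 2: p0@ESC p1@(2,5) p2@(3,4) p3@(3,3) p4@ESC -> at (0,2): 0 [-], cum=0
Step 3: p0@ESC p1@(1,5) p2@(2,4) p3@(2,3) p4@ESC -> at (0,2): 0 [-], cum=0
Step 4: p0@ESC p1@(0,5) p2@(1,4) p3@(1,3) p4@ESC -> at (0,2): 0 [-], cum=0
Step 5: p0@ESC p1@(0,4) p2@(0,4) p3@ESC p4@ESC -> at (0,2): 0 [-], cum=0
Step 6: p0@ESC p1@ESC p2@ESC p3@ESC p4@ESC -> at (0,2): 0 [-], cum=0
Total visits = 0

Answer: 0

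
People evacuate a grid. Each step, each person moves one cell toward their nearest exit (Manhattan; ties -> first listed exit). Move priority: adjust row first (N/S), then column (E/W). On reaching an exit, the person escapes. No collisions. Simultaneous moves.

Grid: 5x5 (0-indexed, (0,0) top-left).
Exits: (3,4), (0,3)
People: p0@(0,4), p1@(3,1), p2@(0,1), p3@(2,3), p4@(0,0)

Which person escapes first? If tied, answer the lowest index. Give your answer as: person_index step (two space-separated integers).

Step 1: p0:(0,4)->(0,3)->EXIT | p1:(3,1)->(3,2) | p2:(0,1)->(0,2) | p3:(2,3)->(3,3) | p4:(0,0)->(0,1)
Step 2: p0:escaped | p1:(3,2)->(3,3) | p2:(0,2)->(0,3)->EXIT | p3:(3,3)->(3,4)->EXIT | p4:(0,1)->(0,2)
Step 3: p0:escaped | p1:(3,3)->(3,4)->EXIT | p2:escaped | p3:escaped | p4:(0,2)->(0,3)->EXIT
Exit steps: [1, 3, 2, 2, 3]
First to escape: p0 at step 1

Answer: 0 1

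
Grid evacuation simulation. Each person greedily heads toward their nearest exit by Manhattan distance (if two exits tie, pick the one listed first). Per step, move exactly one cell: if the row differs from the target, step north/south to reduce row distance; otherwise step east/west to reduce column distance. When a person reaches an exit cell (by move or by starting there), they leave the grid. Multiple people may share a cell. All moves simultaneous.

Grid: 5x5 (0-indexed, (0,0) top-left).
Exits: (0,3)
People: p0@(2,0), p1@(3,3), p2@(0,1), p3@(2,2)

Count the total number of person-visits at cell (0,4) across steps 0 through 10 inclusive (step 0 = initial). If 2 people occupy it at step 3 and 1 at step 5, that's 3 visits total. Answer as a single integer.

Step 0: p0@(2,0) p1@(3,3) p2@(0,1) p3@(2,2) -> at (0,4): 0 [-], cum=0
Step 1: p0@(1,0) p1@(2,3) p2@(0,2) p3@(1,2) -> at (0,4): 0 [-], cum=0
Step 2: p0@(0,0) p1@(1,3) p2@ESC p3@(0,2) -> at (0,4): 0 [-], cum=0
Step 3: p0@(0,1) p1@ESC p2@ESC p3@ESC -> at (0,4): 0 [-], cum=0
Step 4: p0@(0,2) p1@ESC p2@ESC p3@ESC -> at (0,4): 0 [-], cum=0
Step 5: p0@ESC p1@ESC p2@ESC p3@ESC -> at (0,4): 0 [-], cum=0
Total visits = 0

Answer: 0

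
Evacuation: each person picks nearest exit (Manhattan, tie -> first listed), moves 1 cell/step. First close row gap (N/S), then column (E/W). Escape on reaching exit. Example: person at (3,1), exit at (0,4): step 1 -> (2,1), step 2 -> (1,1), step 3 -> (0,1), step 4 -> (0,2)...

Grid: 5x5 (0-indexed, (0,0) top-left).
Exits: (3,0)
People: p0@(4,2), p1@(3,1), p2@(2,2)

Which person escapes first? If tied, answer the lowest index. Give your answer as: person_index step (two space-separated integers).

Step 1: p0:(4,2)->(3,2) | p1:(3,1)->(3,0)->EXIT | p2:(2,2)->(3,2)
Step 2: p0:(3,2)->(3,1) | p1:escaped | p2:(3,2)->(3,1)
Step 3: p0:(3,1)->(3,0)->EXIT | p1:escaped | p2:(3,1)->(3,0)->EXIT
Exit steps: [3, 1, 3]
First to escape: p1 at step 1

Answer: 1 1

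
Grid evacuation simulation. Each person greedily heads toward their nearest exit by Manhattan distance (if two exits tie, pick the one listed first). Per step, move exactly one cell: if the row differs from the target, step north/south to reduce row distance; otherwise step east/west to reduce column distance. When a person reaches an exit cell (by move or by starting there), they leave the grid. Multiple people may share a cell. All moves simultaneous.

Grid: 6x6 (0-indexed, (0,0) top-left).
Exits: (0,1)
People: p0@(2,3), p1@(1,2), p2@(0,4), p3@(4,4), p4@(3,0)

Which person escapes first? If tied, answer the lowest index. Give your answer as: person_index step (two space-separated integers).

Step 1: p0:(2,3)->(1,3) | p1:(1,2)->(0,2) | p2:(0,4)->(0,3) | p3:(4,4)->(3,4) | p4:(3,0)->(2,0)
Step 2: p0:(1,3)->(0,3) | p1:(0,2)->(0,1)->EXIT | p2:(0,3)->(0,2) | p3:(3,4)->(2,4) | p4:(2,0)->(1,0)
Step 3: p0:(0,3)->(0,2) | p1:escaped | p2:(0,2)->(0,1)->EXIT | p3:(2,4)->(1,4) | p4:(1,0)->(0,0)
Step 4: p0:(0,2)->(0,1)->EXIT | p1:escaped | p2:escaped | p3:(1,4)->(0,4) | p4:(0,0)->(0,1)->EXIT
Step 5: p0:escaped | p1:escaped | p2:escaped | p3:(0,4)->(0,3) | p4:escaped
Step 6: p0:escaped | p1:escaped | p2:escaped | p3:(0,3)->(0,2) | p4:escaped
Step 7: p0:escaped | p1:escaped | p2:escaped | p3:(0,2)->(0,1)->EXIT | p4:escaped
Exit steps: [4, 2, 3, 7, 4]
First to escape: p1 at step 2

Answer: 1 2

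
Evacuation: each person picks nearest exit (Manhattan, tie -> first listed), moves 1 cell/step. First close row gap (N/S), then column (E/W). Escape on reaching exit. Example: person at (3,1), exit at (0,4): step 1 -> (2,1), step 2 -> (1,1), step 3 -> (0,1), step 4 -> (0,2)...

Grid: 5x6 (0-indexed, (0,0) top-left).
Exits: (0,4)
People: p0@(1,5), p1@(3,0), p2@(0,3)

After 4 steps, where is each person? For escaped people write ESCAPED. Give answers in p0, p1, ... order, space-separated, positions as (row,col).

Step 1: p0:(1,5)->(0,5) | p1:(3,0)->(2,0) | p2:(0,3)->(0,4)->EXIT
Step 2: p0:(0,5)->(0,4)->EXIT | p1:(2,0)->(1,0) | p2:escaped
Step 3: p0:escaped | p1:(1,0)->(0,0) | p2:escaped
Step 4: p0:escaped | p1:(0,0)->(0,1) | p2:escaped

ESCAPED (0,1) ESCAPED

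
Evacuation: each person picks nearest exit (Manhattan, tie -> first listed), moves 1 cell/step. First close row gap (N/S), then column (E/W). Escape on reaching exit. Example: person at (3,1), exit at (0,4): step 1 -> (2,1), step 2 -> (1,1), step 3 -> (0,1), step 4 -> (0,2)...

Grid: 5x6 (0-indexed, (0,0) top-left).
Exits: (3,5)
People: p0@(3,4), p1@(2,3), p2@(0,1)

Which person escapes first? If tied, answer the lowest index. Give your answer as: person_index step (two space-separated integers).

Answer: 0 1

Derivation:
Step 1: p0:(3,4)->(3,5)->EXIT | p1:(2,3)->(3,3) | p2:(0,1)->(1,1)
Step 2: p0:escaped | p1:(3,3)->(3,4) | p2:(1,1)->(2,1)
Step 3: p0:escaped | p1:(3,4)->(3,5)->EXIT | p2:(2,1)->(3,1)
Step 4: p0:escaped | p1:escaped | p2:(3,1)->(3,2)
Step 5: p0:escaped | p1:escaped | p2:(3,2)->(3,3)
Step 6: p0:escaped | p1:escaped | p2:(3,3)->(3,4)
Step 7: p0:escaped | p1:escaped | p2:(3,4)->(3,5)->EXIT
Exit steps: [1, 3, 7]
First to escape: p0 at step 1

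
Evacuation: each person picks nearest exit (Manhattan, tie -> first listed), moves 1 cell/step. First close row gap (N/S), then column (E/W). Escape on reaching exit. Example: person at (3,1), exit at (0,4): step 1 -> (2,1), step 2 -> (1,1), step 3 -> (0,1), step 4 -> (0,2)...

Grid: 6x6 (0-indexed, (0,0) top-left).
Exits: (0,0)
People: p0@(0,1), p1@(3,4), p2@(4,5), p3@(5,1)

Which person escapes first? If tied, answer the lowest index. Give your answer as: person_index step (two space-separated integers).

Answer: 0 1

Derivation:
Step 1: p0:(0,1)->(0,0)->EXIT | p1:(3,4)->(2,4) | p2:(4,5)->(3,5) | p3:(5,1)->(4,1)
Step 2: p0:escaped | p1:(2,4)->(1,4) | p2:(3,5)->(2,5) | p3:(4,1)->(3,1)
Step 3: p0:escaped | p1:(1,4)->(0,4) | p2:(2,5)->(1,5) | p3:(3,1)->(2,1)
Step 4: p0:escaped | p1:(0,4)->(0,3) | p2:(1,5)->(0,5) | p3:(2,1)->(1,1)
Step 5: p0:escaped | p1:(0,3)->(0,2) | p2:(0,5)->(0,4) | p3:(1,1)->(0,1)
Step 6: p0:escaped | p1:(0,2)->(0,1) | p2:(0,4)->(0,3) | p3:(0,1)->(0,0)->EXIT
Step 7: p0:escaped | p1:(0,1)->(0,0)->EXIT | p2:(0,3)->(0,2) | p3:escaped
Step 8: p0:escaped | p1:escaped | p2:(0,2)->(0,1) | p3:escaped
Step 9: p0:escaped | p1:escaped | p2:(0,1)->(0,0)->EXIT | p3:escaped
Exit steps: [1, 7, 9, 6]
First to escape: p0 at step 1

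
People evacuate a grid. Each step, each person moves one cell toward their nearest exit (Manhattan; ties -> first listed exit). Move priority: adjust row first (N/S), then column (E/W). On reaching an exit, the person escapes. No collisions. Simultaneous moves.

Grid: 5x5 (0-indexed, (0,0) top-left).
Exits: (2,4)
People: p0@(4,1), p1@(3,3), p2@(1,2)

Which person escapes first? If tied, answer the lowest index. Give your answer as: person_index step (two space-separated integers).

Answer: 1 2

Derivation:
Step 1: p0:(4,1)->(3,1) | p1:(3,3)->(2,3) | p2:(1,2)->(2,2)
Step 2: p0:(3,1)->(2,1) | p1:(2,3)->(2,4)->EXIT | p2:(2,2)->(2,3)
Step 3: p0:(2,1)->(2,2) | p1:escaped | p2:(2,3)->(2,4)->EXIT
Step 4: p0:(2,2)->(2,3) | p1:escaped | p2:escaped
Step 5: p0:(2,3)->(2,4)->EXIT | p1:escaped | p2:escaped
Exit steps: [5, 2, 3]
First to escape: p1 at step 2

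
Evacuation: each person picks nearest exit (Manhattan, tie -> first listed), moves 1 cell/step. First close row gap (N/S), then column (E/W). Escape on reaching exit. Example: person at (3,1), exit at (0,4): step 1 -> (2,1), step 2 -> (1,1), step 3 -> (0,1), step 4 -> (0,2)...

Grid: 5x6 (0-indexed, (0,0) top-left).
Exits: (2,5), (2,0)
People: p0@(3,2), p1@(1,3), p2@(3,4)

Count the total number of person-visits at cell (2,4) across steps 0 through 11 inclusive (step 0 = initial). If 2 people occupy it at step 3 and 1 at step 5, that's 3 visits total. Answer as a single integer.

Step 0: p0@(3,2) p1@(1,3) p2@(3,4) -> at (2,4): 0 [-], cum=0
Step 1: p0@(2,2) p1@(2,3) p2@(2,4) -> at (2,4): 1 [p2], cum=1
Step 2: p0@(2,1) p1@(2,4) p2@ESC -> at (2,4): 1 [p1], cum=2
Step 3: p0@ESC p1@ESC p2@ESC -> at (2,4): 0 [-], cum=2
Total visits = 2

Answer: 2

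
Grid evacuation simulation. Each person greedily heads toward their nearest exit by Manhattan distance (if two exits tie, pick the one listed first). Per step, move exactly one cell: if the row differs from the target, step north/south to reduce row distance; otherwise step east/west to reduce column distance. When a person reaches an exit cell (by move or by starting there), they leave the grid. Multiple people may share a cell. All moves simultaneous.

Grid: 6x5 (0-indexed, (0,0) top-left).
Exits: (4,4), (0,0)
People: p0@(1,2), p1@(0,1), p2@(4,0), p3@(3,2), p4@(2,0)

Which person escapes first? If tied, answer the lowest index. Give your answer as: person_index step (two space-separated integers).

Step 1: p0:(1,2)->(0,2) | p1:(0,1)->(0,0)->EXIT | p2:(4,0)->(4,1) | p3:(3,2)->(4,2) | p4:(2,0)->(1,0)
Step 2: p0:(0,2)->(0,1) | p1:escaped | p2:(4,1)->(4,2) | p3:(4,2)->(4,3) | p4:(1,0)->(0,0)->EXIT
Step 3: p0:(0,1)->(0,0)->EXIT | p1:escaped | p2:(4,2)->(4,3) | p3:(4,3)->(4,4)->EXIT | p4:escaped
Step 4: p0:escaped | p1:escaped | p2:(4,3)->(4,4)->EXIT | p3:escaped | p4:escaped
Exit steps: [3, 1, 4, 3, 2]
First to escape: p1 at step 1

Answer: 1 1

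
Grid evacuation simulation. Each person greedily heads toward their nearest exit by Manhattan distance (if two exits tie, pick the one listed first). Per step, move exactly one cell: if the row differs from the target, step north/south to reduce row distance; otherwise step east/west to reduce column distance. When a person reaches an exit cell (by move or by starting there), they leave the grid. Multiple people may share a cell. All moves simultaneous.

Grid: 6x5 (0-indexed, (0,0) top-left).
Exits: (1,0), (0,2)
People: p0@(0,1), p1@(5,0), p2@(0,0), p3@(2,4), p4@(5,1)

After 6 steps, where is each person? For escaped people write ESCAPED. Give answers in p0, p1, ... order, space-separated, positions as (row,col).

Step 1: p0:(0,1)->(0,2)->EXIT | p1:(5,0)->(4,0) | p2:(0,0)->(1,0)->EXIT | p3:(2,4)->(1,4) | p4:(5,1)->(4,1)
Step 2: p0:escaped | p1:(4,0)->(3,0) | p2:escaped | p3:(1,4)->(0,4) | p4:(4,1)->(3,1)
Step 3: p0:escaped | p1:(3,0)->(2,0) | p2:escaped | p3:(0,4)->(0,3) | p4:(3,1)->(2,1)
Step 4: p0:escaped | p1:(2,0)->(1,0)->EXIT | p2:escaped | p3:(0,3)->(0,2)->EXIT | p4:(2,1)->(1,1)
Step 5: p0:escaped | p1:escaped | p2:escaped | p3:escaped | p4:(1,1)->(1,0)->EXIT

ESCAPED ESCAPED ESCAPED ESCAPED ESCAPED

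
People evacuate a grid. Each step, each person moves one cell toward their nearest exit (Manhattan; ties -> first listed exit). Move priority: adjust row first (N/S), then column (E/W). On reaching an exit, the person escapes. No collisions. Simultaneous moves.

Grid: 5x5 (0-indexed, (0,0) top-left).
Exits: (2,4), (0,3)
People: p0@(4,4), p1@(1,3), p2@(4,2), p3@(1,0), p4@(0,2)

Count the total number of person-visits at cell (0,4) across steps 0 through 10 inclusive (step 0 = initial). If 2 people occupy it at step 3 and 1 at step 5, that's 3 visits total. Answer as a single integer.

Step 0: p0@(4,4) p1@(1,3) p2@(4,2) p3@(1,0) p4@(0,2) -> at (0,4): 0 [-], cum=0
Step 1: p0@(3,4) p1@ESC p2@(3,2) p3@(0,0) p4@ESC -> at (0,4): 0 [-], cum=0
Step 2: p0@ESC p1@ESC p2@(2,2) p3@(0,1) p4@ESC -> at (0,4): 0 [-], cum=0
Step 3: p0@ESC p1@ESC p2@(2,3) p3@(0,2) p4@ESC -> at (0,4): 0 [-], cum=0
Step 4: p0@ESC p1@ESC p2@ESC p3@ESC p4@ESC -> at (0,4): 0 [-], cum=0
Total visits = 0

Answer: 0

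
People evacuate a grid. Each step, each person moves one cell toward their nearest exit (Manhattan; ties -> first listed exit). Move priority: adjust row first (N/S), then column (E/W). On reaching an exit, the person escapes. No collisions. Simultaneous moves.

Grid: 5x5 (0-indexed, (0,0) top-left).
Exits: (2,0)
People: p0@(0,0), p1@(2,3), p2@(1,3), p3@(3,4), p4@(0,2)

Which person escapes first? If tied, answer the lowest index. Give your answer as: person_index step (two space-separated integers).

Step 1: p0:(0,0)->(1,0) | p1:(2,3)->(2,2) | p2:(1,3)->(2,3) | p3:(3,4)->(2,4) | p4:(0,2)->(1,2)
Step 2: p0:(1,0)->(2,0)->EXIT | p1:(2,2)->(2,1) | p2:(2,3)->(2,2) | p3:(2,4)->(2,3) | p4:(1,2)->(2,2)
Step 3: p0:escaped | p1:(2,1)->(2,0)->EXIT | p2:(2,2)->(2,1) | p3:(2,3)->(2,2) | p4:(2,2)->(2,1)
Step 4: p0:escaped | p1:escaped | p2:(2,1)->(2,0)->EXIT | p3:(2,2)->(2,1) | p4:(2,1)->(2,0)->EXIT
Step 5: p0:escaped | p1:escaped | p2:escaped | p3:(2,1)->(2,0)->EXIT | p4:escaped
Exit steps: [2, 3, 4, 5, 4]
First to escape: p0 at step 2

Answer: 0 2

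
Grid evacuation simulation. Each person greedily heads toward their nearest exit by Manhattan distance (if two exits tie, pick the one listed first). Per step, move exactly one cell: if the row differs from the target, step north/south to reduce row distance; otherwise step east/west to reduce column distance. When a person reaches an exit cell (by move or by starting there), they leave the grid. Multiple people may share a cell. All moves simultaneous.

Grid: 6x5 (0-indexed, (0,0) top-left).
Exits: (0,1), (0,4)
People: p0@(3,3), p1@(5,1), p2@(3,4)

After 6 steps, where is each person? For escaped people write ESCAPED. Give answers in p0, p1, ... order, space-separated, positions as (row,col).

Step 1: p0:(3,3)->(2,3) | p1:(5,1)->(4,1) | p2:(3,4)->(2,4)
Step 2: p0:(2,3)->(1,3) | p1:(4,1)->(3,1) | p2:(2,4)->(1,4)
Step 3: p0:(1,3)->(0,3) | p1:(3,1)->(2,1) | p2:(1,4)->(0,4)->EXIT
Step 4: p0:(0,3)->(0,4)->EXIT | p1:(2,1)->(1,1) | p2:escaped
Step 5: p0:escaped | p1:(1,1)->(0,1)->EXIT | p2:escaped

ESCAPED ESCAPED ESCAPED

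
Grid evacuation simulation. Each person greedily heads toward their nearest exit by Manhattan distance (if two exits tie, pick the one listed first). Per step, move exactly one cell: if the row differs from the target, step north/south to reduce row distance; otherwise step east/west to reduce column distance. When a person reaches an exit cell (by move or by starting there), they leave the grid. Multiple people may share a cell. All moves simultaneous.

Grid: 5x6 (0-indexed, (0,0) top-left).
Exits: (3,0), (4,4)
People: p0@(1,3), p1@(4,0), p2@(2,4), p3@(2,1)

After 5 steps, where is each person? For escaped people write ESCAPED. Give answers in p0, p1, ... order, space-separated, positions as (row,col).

Step 1: p0:(1,3)->(2,3) | p1:(4,0)->(3,0)->EXIT | p2:(2,4)->(3,4) | p3:(2,1)->(3,1)
Step 2: p0:(2,3)->(3,3) | p1:escaped | p2:(3,4)->(4,4)->EXIT | p3:(3,1)->(3,0)->EXIT
Step 3: p0:(3,3)->(4,3) | p1:escaped | p2:escaped | p3:escaped
Step 4: p0:(4,3)->(4,4)->EXIT | p1:escaped | p2:escaped | p3:escaped

ESCAPED ESCAPED ESCAPED ESCAPED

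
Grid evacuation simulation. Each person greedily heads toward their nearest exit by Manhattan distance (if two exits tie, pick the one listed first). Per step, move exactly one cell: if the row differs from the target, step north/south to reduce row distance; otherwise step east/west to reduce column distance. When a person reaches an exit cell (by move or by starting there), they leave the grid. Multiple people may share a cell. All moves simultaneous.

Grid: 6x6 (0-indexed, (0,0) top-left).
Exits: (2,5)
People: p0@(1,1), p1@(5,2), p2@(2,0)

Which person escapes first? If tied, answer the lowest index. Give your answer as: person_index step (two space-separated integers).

Step 1: p0:(1,1)->(2,1) | p1:(5,2)->(4,2) | p2:(2,0)->(2,1)
Step 2: p0:(2,1)->(2,2) | p1:(4,2)->(3,2) | p2:(2,1)->(2,2)
Step 3: p0:(2,2)->(2,3) | p1:(3,2)->(2,2) | p2:(2,2)->(2,3)
Step 4: p0:(2,3)->(2,4) | p1:(2,2)->(2,3) | p2:(2,3)->(2,4)
Step 5: p0:(2,4)->(2,5)->EXIT | p1:(2,3)->(2,4) | p2:(2,4)->(2,5)->EXIT
Step 6: p0:escaped | p1:(2,4)->(2,5)->EXIT | p2:escaped
Exit steps: [5, 6, 5]
First to escape: p0 at step 5

Answer: 0 5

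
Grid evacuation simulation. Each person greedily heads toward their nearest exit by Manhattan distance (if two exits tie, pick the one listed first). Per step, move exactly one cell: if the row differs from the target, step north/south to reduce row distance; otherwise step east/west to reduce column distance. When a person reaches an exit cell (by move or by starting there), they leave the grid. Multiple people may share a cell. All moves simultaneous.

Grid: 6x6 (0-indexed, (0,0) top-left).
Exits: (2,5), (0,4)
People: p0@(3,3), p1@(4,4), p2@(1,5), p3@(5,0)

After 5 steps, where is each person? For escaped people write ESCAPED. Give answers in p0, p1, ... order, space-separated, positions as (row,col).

Step 1: p0:(3,3)->(2,3) | p1:(4,4)->(3,4) | p2:(1,5)->(2,5)->EXIT | p3:(5,0)->(4,0)
Step 2: p0:(2,3)->(2,4) | p1:(3,4)->(2,4) | p2:escaped | p3:(4,0)->(3,0)
Step 3: p0:(2,4)->(2,5)->EXIT | p1:(2,4)->(2,5)->EXIT | p2:escaped | p3:(3,0)->(2,0)
Step 4: p0:escaped | p1:escaped | p2:escaped | p3:(2,0)->(2,1)
Step 5: p0:escaped | p1:escaped | p2:escaped | p3:(2,1)->(2,2)

ESCAPED ESCAPED ESCAPED (2,2)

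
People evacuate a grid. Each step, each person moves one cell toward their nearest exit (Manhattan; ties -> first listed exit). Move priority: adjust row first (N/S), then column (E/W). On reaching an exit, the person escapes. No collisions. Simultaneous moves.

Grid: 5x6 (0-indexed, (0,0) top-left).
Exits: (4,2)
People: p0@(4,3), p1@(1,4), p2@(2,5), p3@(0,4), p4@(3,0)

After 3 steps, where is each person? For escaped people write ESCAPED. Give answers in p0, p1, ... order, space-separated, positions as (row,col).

Step 1: p0:(4,3)->(4,2)->EXIT | p1:(1,4)->(2,4) | p2:(2,5)->(3,5) | p3:(0,4)->(1,4) | p4:(3,0)->(4,0)
Step 2: p0:escaped | p1:(2,4)->(3,4) | p2:(3,5)->(4,5) | p3:(1,4)->(2,4) | p4:(4,0)->(4,1)
Step 3: p0:escaped | p1:(3,4)->(4,4) | p2:(4,5)->(4,4) | p3:(2,4)->(3,4) | p4:(4,1)->(4,2)->EXIT

ESCAPED (4,4) (4,4) (3,4) ESCAPED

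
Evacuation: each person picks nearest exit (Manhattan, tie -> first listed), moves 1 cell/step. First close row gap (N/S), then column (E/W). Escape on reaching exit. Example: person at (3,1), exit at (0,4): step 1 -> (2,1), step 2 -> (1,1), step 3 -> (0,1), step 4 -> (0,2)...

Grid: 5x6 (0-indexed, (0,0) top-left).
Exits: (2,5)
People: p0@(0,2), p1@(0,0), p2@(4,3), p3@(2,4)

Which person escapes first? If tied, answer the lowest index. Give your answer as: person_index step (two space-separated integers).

Step 1: p0:(0,2)->(1,2) | p1:(0,0)->(1,0) | p2:(4,3)->(3,3) | p3:(2,4)->(2,5)->EXIT
Step 2: p0:(1,2)->(2,2) | p1:(1,0)->(2,0) | p2:(3,3)->(2,3) | p3:escaped
Step 3: p0:(2,2)->(2,3) | p1:(2,0)->(2,1) | p2:(2,3)->(2,4) | p3:escaped
Step 4: p0:(2,3)->(2,4) | p1:(2,1)->(2,2) | p2:(2,4)->(2,5)->EXIT | p3:escaped
Step 5: p0:(2,4)->(2,5)->EXIT | p1:(2,2)->(2,3) | p2:escaped | p3:escaped
Step 6: p0:escaped | p1:(2,3)->(2,4) | p2:escaped | p3:escaped
Step 7: p0:escaped | p1:(2,4)->(2,5)->EXIT | p2:escaped | p3:escaped
Exit steps: [5, 7, 4, 1]
First to escape: p3 at step 1

Answer: 3 1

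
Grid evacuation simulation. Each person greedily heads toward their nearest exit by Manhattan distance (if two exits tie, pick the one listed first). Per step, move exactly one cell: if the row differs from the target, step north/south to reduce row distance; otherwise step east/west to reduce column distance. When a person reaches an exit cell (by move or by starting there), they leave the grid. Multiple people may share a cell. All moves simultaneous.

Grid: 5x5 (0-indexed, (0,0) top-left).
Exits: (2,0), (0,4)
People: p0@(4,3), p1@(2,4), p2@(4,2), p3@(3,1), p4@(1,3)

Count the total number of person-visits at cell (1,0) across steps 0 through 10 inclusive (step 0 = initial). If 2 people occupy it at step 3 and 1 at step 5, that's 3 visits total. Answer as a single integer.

Step 0: p0@(4,3) p1@(2,4) p2@(4,2) p3@(3,1) p4@(1,3) -> at (1,0): 0 [-], cum=0
Step 1: p0@(3,3) p1@(1,4) p2@(3,2) p3@(2,1) p4@(0,3) -> at (1,0): 0 [-], cum=0
Step 2: p0@(2,3) p1@ESC p2@(2,2) p3@ESC p4@ESC -> at (1,0): 0 [-], cum=0
Step 3: p0@(2,2) p1@ESC p2@(2,1) p3@ESC p4@ESC -> at (1,0): 0 [-], cum=0
Step 4: p0@(2,1) p1@ESC p2@ESC p3@ESC p4@ESC -> at (1,0): 0 [-], cum=0
Step 5: p0@ESC p1@ESC p2@ESC p3@ESC p4@ESC -> at (1,0): 0 [-], cum=0
Total visits = 0

Answer: 0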